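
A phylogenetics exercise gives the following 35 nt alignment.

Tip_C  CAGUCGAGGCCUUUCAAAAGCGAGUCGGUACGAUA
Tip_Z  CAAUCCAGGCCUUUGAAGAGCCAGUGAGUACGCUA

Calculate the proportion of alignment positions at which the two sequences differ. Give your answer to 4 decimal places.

Differing sites — 3:G/A; 6:G/C; 15:C/G; 18:A/G; 22:G/C; 26:C/G; 27:G/A; 33:A/C.
There are 8 differences over 35 sites, so p = 8/35 = 0.2286.

0.2286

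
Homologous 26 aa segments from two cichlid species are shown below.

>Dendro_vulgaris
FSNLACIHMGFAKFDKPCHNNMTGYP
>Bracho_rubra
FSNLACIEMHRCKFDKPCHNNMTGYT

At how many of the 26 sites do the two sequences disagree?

Differing sites — 8:H/E; 10:G/H; 11:F/R; 12:A/C; 26:P/T.
That gives 5 mismatches out of 26 aligned sites, so the Hamming distance is 5.

5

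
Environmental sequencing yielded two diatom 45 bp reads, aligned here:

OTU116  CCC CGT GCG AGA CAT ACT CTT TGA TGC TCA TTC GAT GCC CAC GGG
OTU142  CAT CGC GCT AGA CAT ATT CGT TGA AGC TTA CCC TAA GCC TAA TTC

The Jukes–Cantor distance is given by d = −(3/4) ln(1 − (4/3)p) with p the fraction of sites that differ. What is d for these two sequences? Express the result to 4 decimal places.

0.5254

The sequences differ at positions 2 (C/A), 3 (C/T), 6 (T/C), 9 (G/T), 17 (C/T), 20 (T/G), 25 (T/A), 29 (C/T), 31 (T/C), 32 (T/C), 34 (G/T), 36 (T/A), 40 (C/T), 42 (C/A), 43 (G/T), 44 (G/T), 45 (G/C).
p = 17/45 = 0.377778.
d = −0.75 · ln(1 − (4/3)·0.377778) = −0.75 · ln(0.496296) = −0.75 · (-0.700583) = 0.5254.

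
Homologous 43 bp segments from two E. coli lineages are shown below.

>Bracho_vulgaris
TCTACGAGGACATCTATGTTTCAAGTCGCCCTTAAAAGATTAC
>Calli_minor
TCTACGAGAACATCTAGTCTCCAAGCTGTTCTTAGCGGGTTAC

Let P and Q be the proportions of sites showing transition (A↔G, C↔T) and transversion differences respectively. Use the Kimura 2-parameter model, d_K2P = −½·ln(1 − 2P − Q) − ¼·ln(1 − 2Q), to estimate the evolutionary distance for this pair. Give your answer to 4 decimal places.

0.4203

Mismatches occur at site 9 (G/A, transition), site 17 (T/G, transversion), site 18 (G/T, transversion), site 19 (T/C, transition), site 21 (T/C, transition), site 26 (T/C, transition), site 27 (C/T, transition), site 29 (C/T, transition), site 30 (C/T, transition), site 35 (A/G, transition), site 36 (A/C, transversion), site 37 (A/G, transition), site 39 (A/G, transition).
Of the 13 differences, 10 transitions and 3 transversions over 43 sites: P = 10/43 = 0.232558, Q = 3/43 = 0.069767.
d = −0.5·ln(0.465117) − 0.25·ln(0.860466) = −0.5·(-0.765466) − 0.25·(-0.150281) = 0.4203.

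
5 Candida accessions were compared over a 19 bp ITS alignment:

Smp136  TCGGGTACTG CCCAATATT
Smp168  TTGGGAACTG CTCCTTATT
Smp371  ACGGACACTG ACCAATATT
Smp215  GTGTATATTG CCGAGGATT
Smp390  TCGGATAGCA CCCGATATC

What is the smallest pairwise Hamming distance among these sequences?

Pairwise Hamming distances:
  Smp136 vs Smp168: 5
  Smp136 vs Smp371: 4
  Smp136 vs Smp215: 8
  Smp136 vs Smp390: 6
  Smp168 vs Smp371: 8
  Smp168 vs Smp215: 10
  Smp168 vs Smp390: 10
  Smp371 vs Smp215: 9
  Smp371 vs Smp390: 8
  Smp215 vs Smp390: 11
The smallest is 4, between Smp136 and Smp371.

4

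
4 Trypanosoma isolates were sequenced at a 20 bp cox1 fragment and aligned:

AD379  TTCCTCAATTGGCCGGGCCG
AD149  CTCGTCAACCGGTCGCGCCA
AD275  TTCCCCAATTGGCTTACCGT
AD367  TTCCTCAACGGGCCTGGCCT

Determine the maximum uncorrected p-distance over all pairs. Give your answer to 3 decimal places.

0.600

Pairwise Hamming distances:
  AD379 vs AD149: 7
  AD379 vs AD275: 7
  AD379 vs AD367: 4
  AD149 vs AD275: 12
  AD149 vs AD367: 7
  AD275 vs AD367: 7
The largest is 12 mismatches, between AD149 and AD275; p = 12/20 = 0.600.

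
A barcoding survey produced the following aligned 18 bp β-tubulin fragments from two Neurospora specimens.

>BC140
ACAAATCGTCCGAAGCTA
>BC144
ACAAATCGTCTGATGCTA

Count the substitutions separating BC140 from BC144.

Differing sites — 11:C/T; 14:A/T.
That gives 2 mismatches out of 18 aligned sites, so the Hamming distance is 2.

2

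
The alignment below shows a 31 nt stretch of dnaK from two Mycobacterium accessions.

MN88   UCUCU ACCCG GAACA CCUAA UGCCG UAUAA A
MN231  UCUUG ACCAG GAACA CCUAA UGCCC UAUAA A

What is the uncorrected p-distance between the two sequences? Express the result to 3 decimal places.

0.129

Differing sites — 4:C/U; 5:U/G; 9:C/A; 25:G/C.
There are 4 differences over 31 sites, so p = 4/31 = 0.129.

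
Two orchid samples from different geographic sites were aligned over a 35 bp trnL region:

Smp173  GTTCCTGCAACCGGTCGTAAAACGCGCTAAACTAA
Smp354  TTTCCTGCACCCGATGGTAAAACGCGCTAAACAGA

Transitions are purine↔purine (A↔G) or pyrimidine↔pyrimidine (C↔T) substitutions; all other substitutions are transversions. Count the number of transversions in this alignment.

4

Mismatches occur at site 1 (G/T, transversion), site 10 (A/C, transversion), site 14 (G/A, transition), site 16 (C/G, transversion), site 33 (T/A, transversion), site 34 (A/G, transition).
Of the 6 differences, 2 transitions and 4 transversions, so the answer is 4.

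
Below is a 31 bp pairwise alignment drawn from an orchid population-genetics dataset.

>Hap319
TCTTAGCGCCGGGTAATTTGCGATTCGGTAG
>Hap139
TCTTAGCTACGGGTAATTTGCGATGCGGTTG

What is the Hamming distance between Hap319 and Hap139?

4

Mismatches occur at site 8 (G/T), site 9 (C/A), site 25 (T/G), site 30 (A/T).
That gives 4 mismatches out of 31 aligned sites, so the Hamming distance is 4.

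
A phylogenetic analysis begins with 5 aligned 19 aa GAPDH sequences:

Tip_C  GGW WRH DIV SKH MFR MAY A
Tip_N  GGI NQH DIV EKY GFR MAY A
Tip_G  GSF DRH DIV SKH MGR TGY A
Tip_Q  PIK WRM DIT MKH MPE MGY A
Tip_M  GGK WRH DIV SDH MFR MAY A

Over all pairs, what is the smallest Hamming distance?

Pairwise Hamming distances:
  Tip_C vs Tip_N: 6
  Tip_C vs Tip_G: 6
  Tip_C vs Tip_Q: 9
  Tip_C vs Tip_M: 2
  Tip_N vs Tip_G: 10
  Tip_N vs Tip_Q: 13
  Tip_N vs Tip_M: 7
  Tip_G vs Tip_Q: 10
  Tip_G vs Tip_M: 7
  Tip_Q vs Tip_M: 9
The smallest is 2, between Tip_C and Tip_M.

2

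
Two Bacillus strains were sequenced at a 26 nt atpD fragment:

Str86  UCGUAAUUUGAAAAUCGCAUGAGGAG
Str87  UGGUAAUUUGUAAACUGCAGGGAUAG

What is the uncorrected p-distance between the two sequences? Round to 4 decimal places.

Differing sites — 2:C/G; 11:A/U; 15:U/C; 16:C/U; 20:U/G; 22:A/G; 23:G/A; 24:G/U.
There are 8 differences over 26 sites, so p = 8/26 = 0.3077.

0.3077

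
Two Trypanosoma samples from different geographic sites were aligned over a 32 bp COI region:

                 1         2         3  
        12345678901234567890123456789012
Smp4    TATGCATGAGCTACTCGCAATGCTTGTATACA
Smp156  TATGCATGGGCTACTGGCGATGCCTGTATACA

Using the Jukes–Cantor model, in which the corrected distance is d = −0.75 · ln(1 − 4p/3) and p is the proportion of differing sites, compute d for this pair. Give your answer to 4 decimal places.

The sequences differ at positions 9 (A/G), 16 (C/G), 19 (A/G), 24 (T/C).
p = 4/32 = 0.125000.
d = −0.75 · ln(1 − (4/3)·0.125000) = −0.75 · ln(0.833333) = −0.75 · (-0.182322) = 0.1367.

0.1367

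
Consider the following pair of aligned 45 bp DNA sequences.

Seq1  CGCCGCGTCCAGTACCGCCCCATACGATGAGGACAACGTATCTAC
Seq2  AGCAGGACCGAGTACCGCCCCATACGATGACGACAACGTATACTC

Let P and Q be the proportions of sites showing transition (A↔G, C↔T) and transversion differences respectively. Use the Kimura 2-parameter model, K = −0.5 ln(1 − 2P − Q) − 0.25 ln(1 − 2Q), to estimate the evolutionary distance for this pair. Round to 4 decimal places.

0.2636

Mismatches occur at site 1 (C/A, transversion), site 4 (C/A, transversion), site 6 (C/G, transversion), site 7 (G/A, transition), site 8 (T/C, transition), site 10 (C/G, transversion), site 31 (G/C, transversion), site 42 (C/A, transversion), site 43 (T/C, transition), site 44 (A/T, transversion).
Of the 10 differences, 3 transitions and 7 transversions over 45 sites: P = 3/45 = 0.066667, Q = 7/45 = 0.155556.
d = −0.5·ln(0.711110) − 0.25·ln(0.688888) = −0.5·(-0.340928) − 0.25·(-0.372677) = 0.2636.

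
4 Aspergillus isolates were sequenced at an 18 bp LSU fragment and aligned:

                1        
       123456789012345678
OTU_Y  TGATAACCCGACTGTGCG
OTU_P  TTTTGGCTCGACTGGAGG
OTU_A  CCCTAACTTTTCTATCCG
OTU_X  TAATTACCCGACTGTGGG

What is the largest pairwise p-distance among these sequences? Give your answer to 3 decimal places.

0.667

Pairwise Hamming distances:
  OTU_Y vs OTU_P: 8
  OTU_Y vs OTU_A: 9
  OTU_Y vs OTU_X: 3
  OTU_P vs OTU_A: 12
  OTU_P vs OTU_X: 7
  OTU_A vs OTU_X: 11
The largest is 12 mismatches, between OTU_P and OTU_A; p = 12/18 = 0.667.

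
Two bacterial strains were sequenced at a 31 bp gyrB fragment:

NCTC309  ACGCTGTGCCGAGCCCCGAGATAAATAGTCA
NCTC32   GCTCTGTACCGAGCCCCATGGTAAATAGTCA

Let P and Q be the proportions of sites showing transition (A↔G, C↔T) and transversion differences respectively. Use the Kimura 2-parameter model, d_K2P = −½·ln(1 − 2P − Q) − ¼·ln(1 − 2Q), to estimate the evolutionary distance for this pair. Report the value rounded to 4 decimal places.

The sequences differ at positions 1 (A/G, transition), 3 (G/T, transversion), 8 (G/A, transition), 18 (G/A, transition), 19 (A/T, transversion), 21 (A/G, transition).
Of the 6 differences, 4 transitions and 2 transversions over 31 sites: P = 4/31 = 0.129032, Q = 2/31 = 0.064516.
d = −0.5·ln(0.677420) − 0.25·ln(0.870968) = −0.5·(-0.389464) − 0.25·(-0.138150) = 0.2293.

0.2293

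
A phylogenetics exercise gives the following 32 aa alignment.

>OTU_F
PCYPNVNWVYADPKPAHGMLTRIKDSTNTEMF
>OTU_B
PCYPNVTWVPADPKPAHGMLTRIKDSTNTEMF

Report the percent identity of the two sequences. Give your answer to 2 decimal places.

The sequences differ at positions 7 (N/T), 10 (Y/P).
30 of the 32 sites match, so the percent identity is 30/32 × 100 = 93.75%.

93.75%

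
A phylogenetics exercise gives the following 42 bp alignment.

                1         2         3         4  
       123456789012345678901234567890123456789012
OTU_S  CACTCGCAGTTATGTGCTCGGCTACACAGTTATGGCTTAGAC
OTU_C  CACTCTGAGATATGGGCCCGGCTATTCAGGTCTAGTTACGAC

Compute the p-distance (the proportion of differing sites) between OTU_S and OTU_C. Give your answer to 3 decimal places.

0.310

The sequences differ at positions 6 (G/T), 7 (C/G), 10 (T/A), 15 (T/G), 18 (T/C), 25 (C/T), 26 (A/T), 30 (T/G), 32 (A/C), 34 (G/A), 36 (C/T), 38 (T/A), 39 (A/C).
There are 13 differences over 42 sites, so p = 13/42 = 0.310.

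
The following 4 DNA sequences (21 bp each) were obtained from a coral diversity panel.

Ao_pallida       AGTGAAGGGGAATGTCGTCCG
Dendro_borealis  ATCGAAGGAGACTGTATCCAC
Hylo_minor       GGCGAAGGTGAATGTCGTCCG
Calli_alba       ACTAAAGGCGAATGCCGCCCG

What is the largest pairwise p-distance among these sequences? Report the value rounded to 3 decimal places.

0.476

Pairwise Hamming distances:
  Ao_pallida vs Dendro_borealis: 9
  Ao_pallida vs Hylo_minor: 3
  Ao_pallida vs Calli_alba: 5
  Dendro_borealis vs Hylo_minor: 9
  Dendro_borealis vs Calli_alba: 10
  Hylo_minor vs Calli_alba: 7
The largest is 10 mismatches, between Dendro_borealis and Calli_alba; p = 10/21 = 0.476.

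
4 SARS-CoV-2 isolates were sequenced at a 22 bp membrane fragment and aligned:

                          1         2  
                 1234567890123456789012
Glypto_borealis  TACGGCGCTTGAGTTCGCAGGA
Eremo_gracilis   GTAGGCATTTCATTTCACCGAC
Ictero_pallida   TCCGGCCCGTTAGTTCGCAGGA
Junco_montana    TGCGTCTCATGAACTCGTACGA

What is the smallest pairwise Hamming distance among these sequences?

Pairwise Hamming distances:
  Glypto_borealis vs Eremo_gracilis: 11
  Glypto_borealis vs Ictero_pallida: 4
  Glypto_borealis vs Junco_montana: 8
  Eremo_gracilis vs Ictero_pallida: 12
  Eremo_gracilis vs Junco_montana: 16
  Ictero_pallida vs Junco_montana: 9
The smallest is 4, between Glypto_borealis and Ictero_pallida.

4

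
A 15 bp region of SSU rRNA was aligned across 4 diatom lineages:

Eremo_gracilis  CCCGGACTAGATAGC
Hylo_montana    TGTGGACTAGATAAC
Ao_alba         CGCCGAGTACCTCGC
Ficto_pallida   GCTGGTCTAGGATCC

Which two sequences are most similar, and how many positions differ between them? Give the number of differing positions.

Pairwise Hamming distances:
  Eremo_gracilis vs Hylo_montana: 4
  Eremo_gracilis vs Ao_alba: 6
  Eremo_gracilis vs Ficto_pallida: 7
  Hylo_montana vs Ao_alba: 8
  Hylo_montana vs Ficto_pallida: 7
  Ao_alba vs Ficto_pallida: 11
The smallest is 4, between Eremo_gracilis and Hylo_montana.

4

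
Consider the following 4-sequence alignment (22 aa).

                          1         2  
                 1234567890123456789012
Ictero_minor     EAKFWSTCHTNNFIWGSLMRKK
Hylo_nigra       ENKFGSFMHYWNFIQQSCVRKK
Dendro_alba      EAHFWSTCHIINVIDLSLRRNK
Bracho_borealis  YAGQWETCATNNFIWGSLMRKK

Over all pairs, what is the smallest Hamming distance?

5

Pairwise Hamming distances:
  Ictero_minor vs Hylo_nigra: 10
  Ictero_minor vs Dendro_alba: 8
  Ictero_minor vs Bracho_borealis: 5
  Hylo_nigra vs Dendro_alba: 13
  Hylo_nigra vs Bracho_borealis: 15
  Dendro_alba vs Bracho_borealis: 12
The smallest is 5, between Ictero_minor and Bracho_borealis.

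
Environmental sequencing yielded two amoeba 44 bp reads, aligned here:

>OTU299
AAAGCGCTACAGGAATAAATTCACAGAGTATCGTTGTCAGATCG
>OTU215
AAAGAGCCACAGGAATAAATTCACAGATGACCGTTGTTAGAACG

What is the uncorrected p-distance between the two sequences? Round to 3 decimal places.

Differing sites — 5:C/A; 8:T/C; 28:G/T; 29:T/G; 31:T/C; 38:C/T; 42:T/A.
There are 7 differences over 44 sites, so p = 7/44 = 0.159.

0.159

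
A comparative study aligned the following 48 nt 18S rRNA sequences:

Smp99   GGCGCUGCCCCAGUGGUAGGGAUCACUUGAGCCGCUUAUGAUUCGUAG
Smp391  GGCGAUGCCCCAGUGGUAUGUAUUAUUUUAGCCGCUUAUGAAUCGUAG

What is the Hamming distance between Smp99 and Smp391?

Mismatches occur at site 5 (C/A), site 19 (G/U), site 21 (G/U), site 24 (C/U), site 26 (C/U), site 29 (G/U), site 42 (U/A).
That gives 7 mismatches out of 48 aligned sites, so the Hamming distance is 7.

7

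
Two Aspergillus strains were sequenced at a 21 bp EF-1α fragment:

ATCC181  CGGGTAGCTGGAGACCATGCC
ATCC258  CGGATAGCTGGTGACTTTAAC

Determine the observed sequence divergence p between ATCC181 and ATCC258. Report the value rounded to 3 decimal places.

Differing sites — 4:G/A; 12:A/T; 16:C/T; 17:A/T; 19:G/A; 20:C/A.
There are 6 differences over 21 sites, so p = 6/21 = 0.286.

0.286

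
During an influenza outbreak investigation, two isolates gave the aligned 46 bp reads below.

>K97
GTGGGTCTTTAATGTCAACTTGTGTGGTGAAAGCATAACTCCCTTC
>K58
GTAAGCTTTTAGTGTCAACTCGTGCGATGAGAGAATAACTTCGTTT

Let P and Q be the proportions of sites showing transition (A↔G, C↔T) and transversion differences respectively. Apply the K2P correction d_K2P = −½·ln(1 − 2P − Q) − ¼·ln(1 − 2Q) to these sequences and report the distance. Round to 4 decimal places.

0.3915

Mismatches occur at site 3 (G/A, transition), site 4 (G/A, transition), site 6 (T/C, transition), site 7 (C/T, transition), site 12 (A/G, transition), site 21 (T/C, transition), site 25 (T/C, transition), site 27 (G/A, transition), site 31 (A/G, transition), site 34 (C/A, transversion), site 41 (C/T, transition), site 43 (C/G, transversion), site 46 (C/T, transition).
Of the 13 differences, 11 transitions and 2 transversions over 46 sites: P = 11/46 = 0.239130, Q = 2/46 = 0.043478.
d = −0.5·ln(0.478262) − 0.25·ln(0.913044) = −0.5·(-0.737597) − 0.25·(-0.090971) = 0.3915.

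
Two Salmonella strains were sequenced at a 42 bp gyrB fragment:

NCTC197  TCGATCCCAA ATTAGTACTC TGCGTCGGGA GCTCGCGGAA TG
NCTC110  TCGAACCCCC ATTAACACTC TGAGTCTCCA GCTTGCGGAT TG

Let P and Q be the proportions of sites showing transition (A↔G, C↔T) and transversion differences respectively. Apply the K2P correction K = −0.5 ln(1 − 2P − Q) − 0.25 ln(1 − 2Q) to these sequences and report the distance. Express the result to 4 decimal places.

Differing sites — 5:T/A (Tv); 9:A/C (Tv); 10:A/C (Tv); 15:G/A (Ti); 16:T/C (Ti); 23:C/A (Tv); 27:G/T (Tv); 28:G/C (Tv); 29:G/C (Tv); 34:C/T (Ti); 40:A/T (Tv).
Of the 11 differences, 3 transitions and 8 transversions over 42 sites: P = 3/42 = 0.071429, Q = 8/42 = 0.190476.
d = −0.5·ln(0.666666) − 0.25·ln(0.619048) = −0.5·(-0.405466) − 0.25·(-0.479572) = 0.3226.

0.3226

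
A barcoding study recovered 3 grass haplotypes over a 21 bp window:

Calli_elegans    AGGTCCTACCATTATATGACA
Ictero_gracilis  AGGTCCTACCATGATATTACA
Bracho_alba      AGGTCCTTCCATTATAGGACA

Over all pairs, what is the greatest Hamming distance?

4

Pairwise Hamming distances:
  Calli_elegans vs Ictero_gracilis: 2
  Calli_elegans vs Bracho_alba: 2
  Ictero_gracilis vs Bracho_alba: 4
The largest is 4, between Ictero_gracilis and Bracho_alba.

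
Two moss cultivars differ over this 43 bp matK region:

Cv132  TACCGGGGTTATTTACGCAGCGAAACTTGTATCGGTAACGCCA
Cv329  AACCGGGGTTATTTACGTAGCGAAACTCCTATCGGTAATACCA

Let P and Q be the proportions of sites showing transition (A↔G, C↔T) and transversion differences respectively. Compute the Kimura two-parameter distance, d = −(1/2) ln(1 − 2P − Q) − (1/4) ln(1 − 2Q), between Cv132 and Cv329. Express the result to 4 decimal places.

0.1568

The sequences differ at positions 1 (T/A, transversion), 18 (C/T, transition), 28 (T/C, transition), 29 (G/C, transversion), 39 (C/T, transition), 40 (G/A, transition).
Of the 6 differences, 4 transitions and 2 transversions over 43 sites: P = 4/43 = 0.093023, Q = 2/43 = 0.046512.
d = −0.5·ln(0.767442) − 0.25·ln(0.906976) = −0.5·(-0.264692) − 0.25·(-0.097639) = 0.1568.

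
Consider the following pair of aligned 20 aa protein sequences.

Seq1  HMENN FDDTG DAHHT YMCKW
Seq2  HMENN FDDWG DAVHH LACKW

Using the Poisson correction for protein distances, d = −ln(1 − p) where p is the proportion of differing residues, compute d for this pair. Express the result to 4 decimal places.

0.2877

Mismatches occur at site 9 (T→W), site 13 (H→V), site 15 (T→H), site 16 (Y→L), site 17 (M→A).
p = 5/20 = 0.250000.
d = −ln(1 − 0.250000) = −ln(0.750000) = 0.2877.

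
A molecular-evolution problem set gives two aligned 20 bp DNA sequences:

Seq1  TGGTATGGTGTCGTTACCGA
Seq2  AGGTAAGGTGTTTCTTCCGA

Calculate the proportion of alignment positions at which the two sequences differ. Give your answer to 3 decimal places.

0.300

Mismatches occur at site 1 (T↔A), site 6 (T↔A), site 12 (C↔T), site 13 (G↔T), site 14 (T↔C), site 16 (A↔T).
There are 6 differences over 20 sites, so p = 6/20 = 0.300.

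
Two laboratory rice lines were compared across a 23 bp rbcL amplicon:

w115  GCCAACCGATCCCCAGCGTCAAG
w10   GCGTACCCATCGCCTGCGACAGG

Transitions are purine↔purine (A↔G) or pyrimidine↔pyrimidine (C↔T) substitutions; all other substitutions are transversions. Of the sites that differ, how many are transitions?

Differing sites — 3:C/G (Tv); 4:A/T (Tv); 8:G/C (Tv); 12:C/G (Tv); 15:A/T (Tv); 19:T/A (Tv); 22:A/G (Ti).
Of the 7 differences, 1 transition and 6 transversions, so the answer is 1.

1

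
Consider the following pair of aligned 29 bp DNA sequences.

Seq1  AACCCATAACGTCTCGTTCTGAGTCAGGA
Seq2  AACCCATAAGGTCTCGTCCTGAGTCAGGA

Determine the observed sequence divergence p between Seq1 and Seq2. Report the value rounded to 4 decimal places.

0.0690

Mismatches occur at site 10 (C→G), site 18 (T→C).
There are 2 differences over 29 sites, so p = 2/29 = 0.0690.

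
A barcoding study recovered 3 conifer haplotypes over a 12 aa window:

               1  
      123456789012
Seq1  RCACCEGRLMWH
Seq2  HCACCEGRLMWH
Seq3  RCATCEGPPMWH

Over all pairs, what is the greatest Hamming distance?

4

Pairwise Hamming distances:
  Seq1 vs Seq2: 1
  Seq1 vs Seq3: 3
  Seq2 vs Seq3: 4
The largest is 4, between Seq2 and Seq3.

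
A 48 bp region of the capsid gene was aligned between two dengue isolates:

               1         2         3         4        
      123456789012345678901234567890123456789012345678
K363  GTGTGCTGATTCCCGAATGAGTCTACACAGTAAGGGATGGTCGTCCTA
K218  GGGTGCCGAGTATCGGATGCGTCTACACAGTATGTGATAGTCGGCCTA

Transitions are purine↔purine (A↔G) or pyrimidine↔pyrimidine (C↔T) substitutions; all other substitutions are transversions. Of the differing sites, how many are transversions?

Differing sites — 2:T/G (Tv); 7:T/C (Ti); 10:T/G (Tv); 12:C/A (Tv); 13:C/T (Ti); 16:A/G (Ti); 20:A/C (Tv); 33:A/T (Tv); 35:G/T (Tv); 39:G/A (Ti); 44:T/G (Tv).
Of the 11 differences, 4 transitions and 7 transversions, so the answer is 7.

7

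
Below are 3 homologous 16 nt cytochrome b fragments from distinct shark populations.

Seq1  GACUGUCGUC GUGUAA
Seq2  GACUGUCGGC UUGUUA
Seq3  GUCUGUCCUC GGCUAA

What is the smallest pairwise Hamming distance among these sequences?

Pairwise Hamming distances:
  Seq1 vs Seq2: 3
  Seq1 vs Seq3: 4
  Seq2 vs Seq3: 7
The smallest is 3, between Seq1 and Seq2.

3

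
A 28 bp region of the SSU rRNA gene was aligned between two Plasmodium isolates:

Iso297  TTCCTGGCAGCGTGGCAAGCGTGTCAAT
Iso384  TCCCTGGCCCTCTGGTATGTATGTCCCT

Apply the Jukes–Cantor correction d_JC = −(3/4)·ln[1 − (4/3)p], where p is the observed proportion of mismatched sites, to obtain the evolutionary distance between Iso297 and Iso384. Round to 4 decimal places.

0.5565

Mismatches occur at site 2 (T→C), site 9 (A→C), site 10 (G→C), site 11 (C→T), site 12 (G→C), site 16 (C→T), site 18 (A→T), site 20 (C→T), site 21 (G→A), site 26 (A→C), site 27 (A→C).
p = 11/28 = 0.392857.
d = −0.75 · ln(1 − (4/3)·0.392857) = −0.75 · ln(0.476191) = −0.75 · (-0.741936) = 0.5565.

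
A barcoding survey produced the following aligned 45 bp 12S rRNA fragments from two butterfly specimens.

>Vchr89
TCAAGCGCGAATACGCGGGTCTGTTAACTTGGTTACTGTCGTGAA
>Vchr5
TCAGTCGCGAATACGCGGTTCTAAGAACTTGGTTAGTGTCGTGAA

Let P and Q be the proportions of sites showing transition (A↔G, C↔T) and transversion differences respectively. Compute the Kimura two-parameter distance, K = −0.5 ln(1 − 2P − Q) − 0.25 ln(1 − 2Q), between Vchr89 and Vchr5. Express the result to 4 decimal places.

0.1744

Mismatches occur at site 4 (A/G, transition), site 5 (G/T, transversion), site 19 (G/T, transversion), site 23 (G/A, transition), site 24 (T/A, transversion), site 25 (T/G, transversion), site 36 (C/G, transversion).
Of the 7 differences, 2 transitions and 5 transversions over 45 sites: P = 2/45 = 0.044444, Q = 5/45 = 0.111111.
d = −0.5·ln(0.800001) − 0.25·ln(0.777778) = −0.5·(-0.223142) − 0.25·(-0.251314) = 0.1744.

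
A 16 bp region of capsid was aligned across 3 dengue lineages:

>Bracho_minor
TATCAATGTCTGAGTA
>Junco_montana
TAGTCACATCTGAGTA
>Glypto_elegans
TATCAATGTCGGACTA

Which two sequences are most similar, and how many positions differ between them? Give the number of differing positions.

Pairwise Hamming distances:
  Bracho_minor vs Junco_montana: 5
  Bracho_minor vs Glypto_elegans: 2
  Junco_montana vs Glypto_elegans: 7
The smallest is 2, between Bracho_minor and Glypto_elegans.

2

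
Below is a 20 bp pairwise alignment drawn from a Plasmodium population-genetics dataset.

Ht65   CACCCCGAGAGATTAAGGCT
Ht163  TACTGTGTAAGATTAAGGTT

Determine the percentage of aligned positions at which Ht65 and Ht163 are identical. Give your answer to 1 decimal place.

65.0%

The sequences differ at positions 1 (C/T), 4 (C/T), 5 (C/G), 6 (C/T), 8 (A/T), 9 (G/A), 19 (C/T).
13 of the 20 sites match, so the percent identity is 13/20 × 100 = 65.0%.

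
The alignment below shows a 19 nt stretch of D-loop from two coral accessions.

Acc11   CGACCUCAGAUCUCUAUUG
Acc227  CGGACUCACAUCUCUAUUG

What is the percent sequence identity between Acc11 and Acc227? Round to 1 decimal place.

84.2%

The sequences differ at positions 3 (A/G), 4 (C/A), 9 (G/C).
16 of the 19 sites match, so the percent identity is 16/19 × 100 = 84.2%.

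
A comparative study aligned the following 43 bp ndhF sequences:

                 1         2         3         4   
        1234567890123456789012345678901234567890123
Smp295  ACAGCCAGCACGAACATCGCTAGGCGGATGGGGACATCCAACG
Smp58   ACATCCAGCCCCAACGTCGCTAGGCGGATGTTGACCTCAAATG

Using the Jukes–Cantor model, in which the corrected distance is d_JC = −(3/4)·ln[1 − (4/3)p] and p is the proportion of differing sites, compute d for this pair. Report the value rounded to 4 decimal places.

Mismatches occur at site 4 (G→T), site 10 (A→C), site 12 (G→C), site 16 (A→G), site 31 (G→T), site 32 (G→T), site 36 (A→C), site 39 (C→A), site 42 (C→T).
p = 9/43 = 0.209302.
d = −0.75 · ln(1 − (4/3)·0.209302) = −0.75 · ln(0.720931) = −0.75 · (-0.327212) = 0.2454.

0.2454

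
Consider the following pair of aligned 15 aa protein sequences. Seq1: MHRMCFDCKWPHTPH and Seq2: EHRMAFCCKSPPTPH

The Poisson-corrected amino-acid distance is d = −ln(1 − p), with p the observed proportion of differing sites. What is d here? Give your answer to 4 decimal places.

Mismatches occur at site 1 (M/E), site 5 (C/A), site 7 (D/C), site 10 (W/S), site 12 (H/P).
p = 5/15 = 0.333333.
d = −ln(1 − 0.333333) = −ln(0.666667) = 0.4055.

0.4055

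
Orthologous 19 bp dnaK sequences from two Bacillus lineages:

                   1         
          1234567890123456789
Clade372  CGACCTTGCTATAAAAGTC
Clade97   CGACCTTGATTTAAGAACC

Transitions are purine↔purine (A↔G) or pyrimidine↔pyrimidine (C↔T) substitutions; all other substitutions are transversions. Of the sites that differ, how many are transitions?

Differing sites — 9:C/A (Tv); 11:A/T (Tv); 15:A/G (Ti); 17:G/A (Ti); 18:T/C (Ti).
Of the 5 differences, 3 transitions and 2 transversions, so the answer is 3.

3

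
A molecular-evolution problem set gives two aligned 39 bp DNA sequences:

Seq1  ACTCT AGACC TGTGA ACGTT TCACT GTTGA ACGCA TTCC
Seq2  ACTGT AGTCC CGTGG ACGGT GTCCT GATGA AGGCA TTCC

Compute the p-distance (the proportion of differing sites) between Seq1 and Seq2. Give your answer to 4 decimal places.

0.2564

Mismatches occur at site 4 (C↔G), site 8 (A↔T), site 11 (T↔C), site 15 (A↔G), site 19 (T↔G), site 21 (T↔G), site 22 (C↔T), site 23 (A↔C), site 27 (T↔A), site 32 (C↔G).
There are 10 differences over 39 sites, so p = 10/39 = 0.2564.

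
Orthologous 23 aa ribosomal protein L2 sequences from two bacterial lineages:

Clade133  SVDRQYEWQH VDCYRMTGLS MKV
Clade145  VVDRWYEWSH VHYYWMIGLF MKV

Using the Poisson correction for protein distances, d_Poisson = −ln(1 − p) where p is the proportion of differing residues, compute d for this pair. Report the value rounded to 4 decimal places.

The sequences differ at positions 1 (S/V), 5 (Q/W), 9 (Q/S), 12 (D/H), 13 (C/Y), 15 (R/W), 17 (T/I), 20 (S/F).
p = 8/23 = 0.347826.
d = −ln(1 − 0.347826) = −ln(0.652174) = 0.4274.

0.4274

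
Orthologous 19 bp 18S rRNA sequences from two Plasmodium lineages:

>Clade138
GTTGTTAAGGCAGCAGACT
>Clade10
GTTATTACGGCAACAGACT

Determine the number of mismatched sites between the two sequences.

3

Differing sites — 4:G/A; 8:A/C; 13:G/A.
That gives 3 mismatches out of 19 aligned sites, so the Hamming distance is 3.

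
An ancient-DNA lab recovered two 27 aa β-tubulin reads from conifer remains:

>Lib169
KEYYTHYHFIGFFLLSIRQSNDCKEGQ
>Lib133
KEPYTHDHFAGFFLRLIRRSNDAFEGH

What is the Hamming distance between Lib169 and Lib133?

9

The sequences differ at positions 3 (Y/P), 7 (Y/D), 10 (I/A), 15 (L/R), 16 (S/L), 19 (Q/R), 23 (C/A), 24 (K/F), 27 (Q/H).
That gives 9 mismatches out of 27 aligned sites, so the Hamming distance is 9.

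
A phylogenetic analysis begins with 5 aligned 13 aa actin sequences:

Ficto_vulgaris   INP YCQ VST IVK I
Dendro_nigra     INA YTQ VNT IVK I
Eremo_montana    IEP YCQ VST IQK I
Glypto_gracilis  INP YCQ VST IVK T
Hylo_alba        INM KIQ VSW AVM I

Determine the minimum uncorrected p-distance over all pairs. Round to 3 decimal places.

Pairwise Hamming distances:
  Ficto_vulgaris vs Dendro_nigra: 3
  Ficto_vulgaris vs Eremo_montana: 2
  Ficto_vulgaris vs Glypto_gracilis: 1
  Ficto_vulgaris vs Hylo_alba: 6
  Dendro_nigra vs Eremo_montana: 5
  Dendro_nigra vs Glypto_gracilis: 4
  Dendro_nigra vs Hylo_alba: 7
  Eremo_montana vs Glypto_gracilis: 3
  Eremo_montana vs Hylo_alba: 8
  Glypto_gracilis vs Hylo_alba: 7
The smallest is 1 mismatch, between Ficto_vulgaris and Glypto_gracilis; p = 1/13 = 0.077.

0.077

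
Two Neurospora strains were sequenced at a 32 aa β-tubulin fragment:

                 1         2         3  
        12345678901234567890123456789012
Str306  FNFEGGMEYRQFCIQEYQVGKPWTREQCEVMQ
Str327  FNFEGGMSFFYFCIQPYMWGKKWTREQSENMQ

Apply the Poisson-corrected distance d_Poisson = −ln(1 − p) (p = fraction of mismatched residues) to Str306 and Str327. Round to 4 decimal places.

0.3747

The sequences differ at positions 8 (E/S), 9 (Y/F), 10 (R/F), 11 (Q/Y), 16 (E/P), 18 (Q/M), 19 (V/W), 22 (P/K), 28 (C/S), 30 (V/N).
p = 10/32 = 0.312500.
d = −ln(1 − 0.312500) = −ln(0.687500) = 0.3747.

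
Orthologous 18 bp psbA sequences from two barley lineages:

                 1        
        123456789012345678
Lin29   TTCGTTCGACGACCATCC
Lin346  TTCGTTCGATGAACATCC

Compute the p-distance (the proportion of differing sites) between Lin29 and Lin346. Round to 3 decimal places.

The sequences differ at positions 10 (C/T), 13 (C/A).
There are 2 differences over 18 sites, so p = 2/18 = 0.111.

0.111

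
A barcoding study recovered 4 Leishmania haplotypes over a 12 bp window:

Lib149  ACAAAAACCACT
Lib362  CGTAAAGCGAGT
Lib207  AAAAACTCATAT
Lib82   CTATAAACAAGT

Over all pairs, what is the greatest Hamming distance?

8

Pairwise Hamming distances:
  Lib149 vs Lib362: 6
  Lib149 vs Lib207: 6
  Lib149 vs Lib82: 5
  Lib362 vs Lib207: 8
  Lib362 vs Lib82: 5
  Lib207 vs Lib82: 7
The largest is 8, between Lib362 and Lib207.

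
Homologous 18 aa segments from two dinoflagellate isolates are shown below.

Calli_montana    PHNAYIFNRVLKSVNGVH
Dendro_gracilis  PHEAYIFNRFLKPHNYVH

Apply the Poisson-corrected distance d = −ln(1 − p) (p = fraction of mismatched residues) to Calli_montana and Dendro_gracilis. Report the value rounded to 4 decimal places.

Differing sites — 3:N/E; 10:V/F; 13:S/P; 14:V/H; 16:G/Y.
p = 5/18 = 0.277778.
d = −ln(1 − 0.277778) = −ln(0.722222) = 0.3254.

0.3254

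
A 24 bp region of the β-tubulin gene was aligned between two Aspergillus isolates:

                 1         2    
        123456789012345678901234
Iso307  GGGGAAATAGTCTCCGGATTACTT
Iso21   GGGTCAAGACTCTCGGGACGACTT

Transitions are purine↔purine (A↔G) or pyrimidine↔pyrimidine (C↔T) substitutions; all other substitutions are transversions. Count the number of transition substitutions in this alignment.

The sequences differ at positions 4 (G/T, transversion), 5 (A/C, transversion), 8 (T/G, transversion), 10 (G/C, transversion), 15 (C/G, transversion), 19 (T/C, transition), 20 (T/G, transversion).
Of the 7 differences, 1 transition and 6 transversions, so the answer is 1.

1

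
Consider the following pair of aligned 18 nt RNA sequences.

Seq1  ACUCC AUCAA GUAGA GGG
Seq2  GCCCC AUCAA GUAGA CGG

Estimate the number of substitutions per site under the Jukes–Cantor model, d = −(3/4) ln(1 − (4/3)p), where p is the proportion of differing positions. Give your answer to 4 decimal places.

0.1885

The sequences differ at positions 1 (A/G), 3 (U/C), 16 (G/C).
p = 3/18 = 0.166667.
d = −0.75 · ln(1 − (4/3)·0.166667) = −0.75 · ln(0.777777) = −0.75 · (-0.251315) = 0.1885.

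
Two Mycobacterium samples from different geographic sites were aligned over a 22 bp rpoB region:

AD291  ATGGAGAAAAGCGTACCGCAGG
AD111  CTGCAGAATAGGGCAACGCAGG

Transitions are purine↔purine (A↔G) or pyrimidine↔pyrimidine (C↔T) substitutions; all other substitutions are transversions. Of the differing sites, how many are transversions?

Mismatches occur at site 1 (A↔C, transversion), site 4 (G↔C, transversion), site 9 (A↔T, transversion), site 12 (C↔G, transversion), site 14 (T↔C, transition), site 16 (C↔A, transversion).
Of the 6 differences, 1 transition and 5 transversions, so the answer is 5.

5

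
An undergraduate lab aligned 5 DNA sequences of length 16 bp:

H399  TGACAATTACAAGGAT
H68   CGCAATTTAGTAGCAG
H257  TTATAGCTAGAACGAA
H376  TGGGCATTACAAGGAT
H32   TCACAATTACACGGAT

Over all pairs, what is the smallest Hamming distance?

2

Pairwise Hamming distances:
  H399 vs H68: 8
  H399 vs H257: 7
  H399 vs H376: 3
  H399 vs H32: 2
  H68 vs H257: 10
  H68 vs H376: 9
  H68 vs H32: 10
  H257 vs H376: 9
  H257 vs H32: 8
  H376 vs H32: 5
The smallest is 2, between H399 and H32.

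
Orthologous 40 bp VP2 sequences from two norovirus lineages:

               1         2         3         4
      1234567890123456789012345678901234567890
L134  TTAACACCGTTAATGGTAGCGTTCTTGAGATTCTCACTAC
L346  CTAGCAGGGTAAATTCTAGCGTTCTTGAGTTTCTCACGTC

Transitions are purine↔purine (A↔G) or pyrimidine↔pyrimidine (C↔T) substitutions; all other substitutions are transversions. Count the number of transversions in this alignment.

Mismatches occur at site 1 (T↔C, transition), site 4 (A↔G, transition), site 7 (C↔G, transversion), site 8 (C↔G, transversion), site 11 (T↔A, transversion), site 15 (G↔T, transversion), site 16 (G↔C, transversion), site 30 (A↔T, transversion), site 38 (T↔G, transversion), site 39 (A↔T, transversion).
Of the 10 differences, 2 transitions and 8 transversions, so the answer is 8.

8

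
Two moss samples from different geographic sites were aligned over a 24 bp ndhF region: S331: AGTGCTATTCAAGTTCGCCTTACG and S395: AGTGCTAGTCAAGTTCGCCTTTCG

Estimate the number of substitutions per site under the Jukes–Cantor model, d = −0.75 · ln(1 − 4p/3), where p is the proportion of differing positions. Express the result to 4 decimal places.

The sequences differ at positions 8 (T/G), 22 (A/T).
p = 2/24 = 0.083333.
d = −0.75 · ln(1 − (4/3)·0.083333) = −0.75 · ln(0.888889) = −0.75 · (-0.117783) = 0.0883.

0.0883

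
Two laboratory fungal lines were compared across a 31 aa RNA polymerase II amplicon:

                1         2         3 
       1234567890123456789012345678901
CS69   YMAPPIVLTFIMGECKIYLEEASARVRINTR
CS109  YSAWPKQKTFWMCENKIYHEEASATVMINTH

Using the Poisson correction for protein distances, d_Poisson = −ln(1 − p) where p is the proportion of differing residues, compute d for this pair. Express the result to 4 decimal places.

Differing sites — 2:M/S; 4:P/W; 6:I/K; 7:V/Q; 8:L/K; 11:I/W; 13:G/C; 15:C/N; 19:L/H; 25:R/T; 27:R/M; 31:R/H.
p = 12/31 = 0.387097.
d = −ln(1 − 0.387097) = −ln(0.612903) = 0.4895.

0.4895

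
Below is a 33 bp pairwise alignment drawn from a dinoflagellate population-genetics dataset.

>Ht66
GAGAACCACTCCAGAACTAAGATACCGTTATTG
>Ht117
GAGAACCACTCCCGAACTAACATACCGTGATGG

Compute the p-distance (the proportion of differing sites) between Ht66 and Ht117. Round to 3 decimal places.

0.121

Mismatches occur at site 13 (A/C), site 21 (G/C), site 29 (T/G), site 32 (T/G).
There are 4 differences over 33 sites, so p = 4/33 = 0.121.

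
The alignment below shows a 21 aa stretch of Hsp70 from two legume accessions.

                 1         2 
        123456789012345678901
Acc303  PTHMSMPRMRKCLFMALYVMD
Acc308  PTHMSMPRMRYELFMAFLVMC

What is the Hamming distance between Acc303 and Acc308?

The sequences differ at positions 11 (K/Y), 12 (C/E), 17 (L/F), 18 (Y/L), 21 (D/C).
That gives 5 mismatches out of 21 aligned sites, so the Hamming distance is 5.

5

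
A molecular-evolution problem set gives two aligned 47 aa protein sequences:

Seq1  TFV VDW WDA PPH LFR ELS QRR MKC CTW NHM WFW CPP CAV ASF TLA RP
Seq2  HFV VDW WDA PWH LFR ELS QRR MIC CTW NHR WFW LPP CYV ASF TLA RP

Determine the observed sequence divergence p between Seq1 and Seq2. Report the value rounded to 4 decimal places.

The sequences differ at positions 1 (T/H), 11 (P/W), 23 (K/I), 30 (M/R), 34 (C/L), 38 (A/Y).
There are 6 differences over 47 sites, so p = 6/47 = 0.1277.

0.1277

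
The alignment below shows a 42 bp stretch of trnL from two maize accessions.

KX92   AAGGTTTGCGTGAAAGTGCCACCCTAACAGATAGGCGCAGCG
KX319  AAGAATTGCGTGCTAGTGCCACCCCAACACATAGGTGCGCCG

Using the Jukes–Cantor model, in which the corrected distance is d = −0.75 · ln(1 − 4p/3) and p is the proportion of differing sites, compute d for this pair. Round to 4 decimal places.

0.2524

Differing sites — 4:G/A; 5:T/A; 13:A/C; 14:A/T; 25:T/C; 30:G/C; 36:C/T; 39:A/G; 40:G/C.
p = 9/42 = 0.214286.
d = −0.75 · ln(1 − (4/3)·0.214286) = −0.75 · ln(0.714285) = −0.75 · (-0.336473) = 0.2524.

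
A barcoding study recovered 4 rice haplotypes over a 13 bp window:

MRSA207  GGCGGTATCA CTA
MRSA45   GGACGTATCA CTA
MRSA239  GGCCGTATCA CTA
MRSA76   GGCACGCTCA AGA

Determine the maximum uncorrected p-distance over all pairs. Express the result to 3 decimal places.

0.538

Pairwise Hamming distances:
  MRSA207 vs MRSA45: 2
  MRSA207 vs MRSA239: 1
  MRSA207 vs MRSA76: 6
  MRSA45 vs MRSA239: 1
  MRSA45 vs MRSA76: 7
  MRSA239 vs MRSA76: 6
The largest is 7 mismatches, between MRSA45 and MRSA76; p = 7/13 = 0.538.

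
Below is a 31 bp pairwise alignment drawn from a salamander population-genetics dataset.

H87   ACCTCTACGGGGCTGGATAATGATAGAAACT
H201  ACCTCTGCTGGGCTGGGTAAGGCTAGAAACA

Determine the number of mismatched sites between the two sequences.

6

Mismatches occur at site 7 (A/G), site 9 (G/T), site 17 (A/G), site 21 (T/G), site 23 (A/C), site 31 (T/A).
That gives 6 mismatches out of 31 aligned sites, so the Hamming distance is 6.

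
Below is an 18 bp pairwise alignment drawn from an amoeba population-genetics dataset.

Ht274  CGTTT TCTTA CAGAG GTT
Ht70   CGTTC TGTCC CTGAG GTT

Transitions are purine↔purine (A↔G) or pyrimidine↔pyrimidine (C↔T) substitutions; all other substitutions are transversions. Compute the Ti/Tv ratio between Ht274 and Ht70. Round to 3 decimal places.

0.667

Mismatches occur at site 5 (T/C, transition), site 7 (C/G, transversion), site 9 (T/C, transition), site 10 (A/C, transversion), site 12 (A/T, transversion).
Of the 5 differences, 2 transitions and 3 transversions, so Ti/Tv = 2/3 = 0.667.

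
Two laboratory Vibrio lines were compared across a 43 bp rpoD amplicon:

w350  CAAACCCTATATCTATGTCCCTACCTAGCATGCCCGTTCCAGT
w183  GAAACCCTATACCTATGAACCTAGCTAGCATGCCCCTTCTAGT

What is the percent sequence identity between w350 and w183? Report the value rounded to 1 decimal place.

83.7%

The sequences differ at positions 1 (C/G), 12 (T/C), 18 (T/A), 19 (C/A), 24 (C/G), 36 (G/C), 40 (C/T).
36 of the 43 sites match, so the percent identity is 36/43 × 100 = 83.7%.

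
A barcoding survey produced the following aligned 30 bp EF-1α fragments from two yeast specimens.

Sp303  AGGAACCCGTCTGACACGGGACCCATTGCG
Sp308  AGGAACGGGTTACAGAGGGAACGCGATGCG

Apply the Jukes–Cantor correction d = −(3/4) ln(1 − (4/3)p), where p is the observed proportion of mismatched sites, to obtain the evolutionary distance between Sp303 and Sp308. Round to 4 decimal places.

0.5034

The sequences differ at positions 7 (C/G), 8 (C/G), 11 (C/T), 12 (T/A), 13 (G/C), 15 (C/G), 17 (C/G), 20 (G/A), 23 (C/G), 25 (A/G), 26 (T/A).
p = 11/30 = 0.366667.
d = −0.75 · ln(1 − (4/3)·0.366667) = −0.75 · ln(0.511111) = −0.75 · (-0.671168) = 0.5034.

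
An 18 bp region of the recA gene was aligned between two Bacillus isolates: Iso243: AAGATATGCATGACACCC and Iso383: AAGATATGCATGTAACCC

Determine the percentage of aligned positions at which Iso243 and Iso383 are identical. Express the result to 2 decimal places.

88.89%

Mismatches occur at site 13 (A/T), site 14 (C/A).
16 of the 18 sites match, so the percent identity is 16/18 × 100 = 88.89%.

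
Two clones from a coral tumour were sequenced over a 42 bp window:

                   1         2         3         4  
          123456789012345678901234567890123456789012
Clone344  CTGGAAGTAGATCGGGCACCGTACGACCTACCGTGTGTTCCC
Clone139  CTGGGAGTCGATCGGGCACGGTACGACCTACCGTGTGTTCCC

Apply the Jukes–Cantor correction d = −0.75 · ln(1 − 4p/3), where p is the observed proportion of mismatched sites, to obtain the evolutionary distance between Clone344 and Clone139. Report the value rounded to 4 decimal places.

0.0751

The sequences differ at positions 5 (A/G), 9 (A/C), 20 (C/G).
p = 3/42 = 0.071429.
d = −0.75 · ln(1 − (4/3)·0.071429) = −0.75 · ln(0.904761) = −0.75 · (-0.100084) = 0.0751.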